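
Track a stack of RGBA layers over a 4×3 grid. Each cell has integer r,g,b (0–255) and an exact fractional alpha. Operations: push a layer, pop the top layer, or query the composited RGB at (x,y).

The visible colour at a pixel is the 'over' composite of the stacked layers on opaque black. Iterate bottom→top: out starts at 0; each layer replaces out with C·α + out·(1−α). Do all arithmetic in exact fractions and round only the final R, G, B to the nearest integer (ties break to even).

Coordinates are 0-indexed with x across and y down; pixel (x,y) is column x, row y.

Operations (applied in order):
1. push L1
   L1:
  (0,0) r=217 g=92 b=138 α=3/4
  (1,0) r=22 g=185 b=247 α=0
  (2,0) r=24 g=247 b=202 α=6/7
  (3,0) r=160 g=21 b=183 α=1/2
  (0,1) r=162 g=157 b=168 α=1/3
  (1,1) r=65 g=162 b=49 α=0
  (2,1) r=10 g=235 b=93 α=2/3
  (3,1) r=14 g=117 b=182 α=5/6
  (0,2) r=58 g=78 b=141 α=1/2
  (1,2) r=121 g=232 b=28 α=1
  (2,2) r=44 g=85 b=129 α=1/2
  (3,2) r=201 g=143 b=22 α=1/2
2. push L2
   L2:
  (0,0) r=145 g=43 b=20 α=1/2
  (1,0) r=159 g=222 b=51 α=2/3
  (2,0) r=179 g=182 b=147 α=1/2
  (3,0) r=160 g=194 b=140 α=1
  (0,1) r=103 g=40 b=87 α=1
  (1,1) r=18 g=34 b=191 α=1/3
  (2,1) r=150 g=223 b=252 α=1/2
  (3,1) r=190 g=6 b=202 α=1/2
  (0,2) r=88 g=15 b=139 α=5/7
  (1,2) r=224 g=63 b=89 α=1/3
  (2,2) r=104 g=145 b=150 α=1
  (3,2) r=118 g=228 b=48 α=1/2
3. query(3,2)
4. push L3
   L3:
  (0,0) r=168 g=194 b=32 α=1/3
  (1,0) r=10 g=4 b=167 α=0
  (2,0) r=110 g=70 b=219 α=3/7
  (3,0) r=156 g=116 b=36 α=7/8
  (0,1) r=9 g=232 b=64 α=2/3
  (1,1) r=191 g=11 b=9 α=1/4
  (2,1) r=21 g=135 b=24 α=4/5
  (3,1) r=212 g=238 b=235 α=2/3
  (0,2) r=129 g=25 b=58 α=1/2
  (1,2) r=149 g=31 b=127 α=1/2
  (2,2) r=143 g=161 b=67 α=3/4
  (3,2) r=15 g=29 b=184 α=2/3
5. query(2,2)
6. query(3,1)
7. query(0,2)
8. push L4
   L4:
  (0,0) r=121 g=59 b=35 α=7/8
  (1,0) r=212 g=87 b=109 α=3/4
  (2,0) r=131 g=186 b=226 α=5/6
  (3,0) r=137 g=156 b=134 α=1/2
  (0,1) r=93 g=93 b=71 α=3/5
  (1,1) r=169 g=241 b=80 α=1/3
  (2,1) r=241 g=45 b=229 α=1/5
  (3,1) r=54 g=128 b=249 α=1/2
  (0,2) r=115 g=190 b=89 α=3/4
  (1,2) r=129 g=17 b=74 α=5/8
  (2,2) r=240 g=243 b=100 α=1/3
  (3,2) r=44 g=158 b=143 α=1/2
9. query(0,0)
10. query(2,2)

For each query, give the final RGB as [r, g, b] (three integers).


at x=3,y=2 over L1,L2:
L1 α=1/2: [201/2, 143/2, 11]
L2 α=1/2: [437/4, 599/4, 59/2]
→ [109, 150, 30]

query (2,2) [L1,L2,L3] — begin 0,0,0
after L1 α=1/2: [22, 85/2, 129/2]
after L2 α=1: [104, 145, 150]
after L3 α=3/4: [533/4, 157, 351/4]
rounded: [133, 157, 88]

query (3,1) [L1,L2,L3] — begin 0,0,0
L1 α=5/6: [35/3, 195/2, 455/3]
L2 α=1/2: [605/6, 207/4, 1061/6]
L3 α=2/3: [3149/18, 2111/12, 3881/18]
rounded: [175, 176, 216]

(0,2) stack=L1,L2,L3; from [0,0,0]:
L1 α=1/2: [29, 39, 141/2]
L2 α=5/7: [498/7, 153/7, 836/7]
L3 α=1/2: [1401/14, 164/7, 621/7]
rounded: [100, 23, 89]

query (0,0) [L1,L2,L3,L4] — begin 0,0,0
+L1 (α=3/4) → [651/4, 69, 207/2]
+L2 (α=1/2) → [1231/8, 56, 247/4]
+L3 (α=1/3) → [1903/12, 102, 311/6]
+L4 (α=7/8) → [12067/96, 515/8, 1781/48]
rounded: [126, 64, 37]

query (2,2) [L1,L2,L3,L4] — begin 0,0,0
after L1 α=1/2: [22, 85/2, 129/2]
after L2 α=1: [104, 145, 150]
after L3 α=3/4: [533/4, 157, 351/4]
after L4 α=1/3: [1013/6, 557/3, 551/6]
= [169, 186, 92]


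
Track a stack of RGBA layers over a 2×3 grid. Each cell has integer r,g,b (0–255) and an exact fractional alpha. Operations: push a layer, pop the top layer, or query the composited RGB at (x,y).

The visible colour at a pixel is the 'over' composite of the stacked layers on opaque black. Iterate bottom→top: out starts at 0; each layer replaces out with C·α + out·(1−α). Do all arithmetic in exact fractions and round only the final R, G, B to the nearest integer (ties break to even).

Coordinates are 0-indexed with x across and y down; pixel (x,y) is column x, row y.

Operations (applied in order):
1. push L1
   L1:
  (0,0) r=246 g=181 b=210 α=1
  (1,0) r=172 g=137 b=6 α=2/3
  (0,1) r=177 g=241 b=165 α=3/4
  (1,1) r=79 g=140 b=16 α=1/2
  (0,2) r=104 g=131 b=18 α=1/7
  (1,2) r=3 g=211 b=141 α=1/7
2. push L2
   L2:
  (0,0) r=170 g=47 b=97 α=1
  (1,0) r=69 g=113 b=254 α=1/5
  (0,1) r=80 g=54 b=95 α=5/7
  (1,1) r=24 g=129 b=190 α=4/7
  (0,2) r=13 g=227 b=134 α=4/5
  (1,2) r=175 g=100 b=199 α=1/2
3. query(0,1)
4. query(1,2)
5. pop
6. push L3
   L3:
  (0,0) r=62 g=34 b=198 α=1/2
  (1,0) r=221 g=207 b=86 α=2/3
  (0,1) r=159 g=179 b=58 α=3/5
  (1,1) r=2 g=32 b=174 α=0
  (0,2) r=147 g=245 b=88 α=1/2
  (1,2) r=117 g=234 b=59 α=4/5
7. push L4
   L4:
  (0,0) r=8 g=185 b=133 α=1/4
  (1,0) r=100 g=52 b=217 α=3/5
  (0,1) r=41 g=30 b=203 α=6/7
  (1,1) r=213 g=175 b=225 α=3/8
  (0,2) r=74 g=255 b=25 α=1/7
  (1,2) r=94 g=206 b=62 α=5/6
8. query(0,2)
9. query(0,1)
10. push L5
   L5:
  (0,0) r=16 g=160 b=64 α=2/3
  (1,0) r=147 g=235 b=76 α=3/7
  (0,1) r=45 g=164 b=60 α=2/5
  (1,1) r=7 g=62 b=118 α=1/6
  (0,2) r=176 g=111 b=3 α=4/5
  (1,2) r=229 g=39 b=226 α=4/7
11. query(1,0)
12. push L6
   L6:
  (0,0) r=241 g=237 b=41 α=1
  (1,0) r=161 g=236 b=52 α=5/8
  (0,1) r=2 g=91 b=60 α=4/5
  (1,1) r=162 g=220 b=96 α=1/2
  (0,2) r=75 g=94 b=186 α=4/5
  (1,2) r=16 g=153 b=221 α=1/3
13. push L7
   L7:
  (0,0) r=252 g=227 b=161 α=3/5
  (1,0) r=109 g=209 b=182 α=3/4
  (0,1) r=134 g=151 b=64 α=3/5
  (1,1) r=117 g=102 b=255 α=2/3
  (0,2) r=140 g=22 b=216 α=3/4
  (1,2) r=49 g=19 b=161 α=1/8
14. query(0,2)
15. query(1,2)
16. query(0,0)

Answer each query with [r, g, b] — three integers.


(0,1) stack=L1,L2; from [0,0,0]:
L1 α=3/4: [531/4, 723/4, 495/4]
L2 α=5/7: [1331/14, 1263/14, 1445/14]
rounded: [95, 90, 103]

at x=1,y=2 over L1,L2:
L1 α=1/7: [3/7, 211/7, 141/7]
L2 α=1/2: [614/7, 911/14, 767/7]
= [88, 65, 110]

query (0,2) [L1,L3,L4] — begin 0,0,0
after L1 α=1/7: [104/7, 131/7, 18/7]
after L3 α=1/2: [1133/14, 923/7, 317/7]
after L4 α=1/7: [3917/49, 7323/49, 2077/49]
= [80, 149, 42]

query (0,1) [L1,L3,L4] — begin 0,0,0
after L1 α=3/4: [531/4, 723/4, 495/4]
after L3 α=3/5: [297/2, 1797/10, 843/10]
after L4 α=6/7: [789/14, 3597/70, 13023/70]
= [56, 51, 186]

query (1,0) [L1,L3,L4,L5] — begin 0,0,0
+L1 (α=2/3) → [344/3, 274/3, 4]
+L3 (α=2/3) → [1670/9, 1516/9, 176/3]
+L4 (α=3/5) → [1208/9, 4436/45, 461/3]
+L5 (α=3/7) → [8801/63, 7067/45, 2528/21]
→ [140, 157, 120]

(0,2) stack=L1,L3,L4,L5,L6,L7; from [0,0,0]:
+L1 (α=1/7) → [104/7, 131/7, 18/7]
+L3 (α=1/2) → [1133/14, 923/7, 317/7]
+L4 (α=1/7) → [3917/49, 7323/49, 2077/49]
+L5 (α=4/5) → [38413/245, 29079/245, 533/49]
+L6 (α=4/5) → [111913/1225, 121199/1225, 36989/245]
+L7 (α=3/4) → [626413/4900, 202049/4900, 195749/980]
rounded: [128, 41, 200]

at x=1,y=2 over L1,L3,L4,L5,L6,L7:
+L1 (α=1/7) → [3/7, 211/7, 141/7]
+L3 (α=4/5) → [3279/35, 6763/35, 1793/35]
+L4 (α=5/6) → [19729/210, 14271/70, 12643/210]
+L5 (α=4/7) → [83849/490, 53733/490, 75923/490]
+L6 (α=1/3) → [87769/735, 30406/245, 43356/245]
+L7 (α=1/8) → [46457/420, 31071/280, 48991/280]
→ [111, 111, 175]

(0,0) stack=L1,L3,L4,L5,L6,L7; from [0,0,0]:
+L1 (α=1) → [246, 181, 210]
+L3 (α=1/2) → [154, 215/2, 204]
+L4 (α=1/4) → [235/2, 1015/8, 745/4]
+L5 (α=2/3) → [299/6, 3575/24, 419/4]
+L6 (α=1) → [241, 237, 41]
+L7 (α=3/5) → [1238/5, 231, 113]
= [248, 231, 113]


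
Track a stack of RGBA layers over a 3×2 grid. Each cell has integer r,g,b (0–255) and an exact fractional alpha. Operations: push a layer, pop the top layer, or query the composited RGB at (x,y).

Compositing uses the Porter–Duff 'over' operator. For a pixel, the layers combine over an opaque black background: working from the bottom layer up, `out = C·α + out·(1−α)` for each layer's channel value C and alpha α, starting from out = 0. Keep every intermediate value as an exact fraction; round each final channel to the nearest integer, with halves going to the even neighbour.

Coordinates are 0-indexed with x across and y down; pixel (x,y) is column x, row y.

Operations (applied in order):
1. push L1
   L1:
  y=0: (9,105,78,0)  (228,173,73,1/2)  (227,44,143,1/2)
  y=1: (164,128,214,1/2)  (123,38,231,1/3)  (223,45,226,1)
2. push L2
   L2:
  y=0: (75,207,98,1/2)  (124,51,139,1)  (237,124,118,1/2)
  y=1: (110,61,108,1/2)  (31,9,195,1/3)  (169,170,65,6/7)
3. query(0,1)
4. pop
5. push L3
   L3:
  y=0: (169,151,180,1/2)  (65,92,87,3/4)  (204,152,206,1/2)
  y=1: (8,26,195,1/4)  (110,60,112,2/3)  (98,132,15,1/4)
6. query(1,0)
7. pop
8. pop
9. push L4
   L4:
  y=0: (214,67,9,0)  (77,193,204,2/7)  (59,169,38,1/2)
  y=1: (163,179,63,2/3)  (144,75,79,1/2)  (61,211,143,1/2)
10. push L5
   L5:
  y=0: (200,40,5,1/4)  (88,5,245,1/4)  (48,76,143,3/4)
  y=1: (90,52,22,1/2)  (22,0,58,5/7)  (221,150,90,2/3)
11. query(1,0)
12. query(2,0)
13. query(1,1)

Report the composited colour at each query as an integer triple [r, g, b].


query (0,1) [L1,L2] — begin 0,0,0
+L1 (α=1/2) → [82, 64, 107]
+L2 (α=1/2) → [96, 125/2, 215/2]
→ [96, 62, 108]

at x=1,y=0 over L1,L3:
L1 α=1/2: [114, 173/2, 73/2]
L3 α=3/4: [309/4, 725/8, 595/8]
rounded: [77, 91, 74]

query (1,0) [L4,L5] — begin 0,0,0
+L4 (α=2/7) → [22, 386/7, 408/7]
+L5 (α=1/4) → [77/2, 1193/28, 2939/28]
→ [38, 43, 105]

(2,0) stack=L4,L5; from [0,0,0]:
L4 α=1/2: [59/2, 169/2, 19]
L5 α=3/4: [347/8, 625/8, 112]
rounded: [43, 78, 112]

(1,1) stack=L4,L5; from [0,0,0]:
after L4 α=1/2: [72, 75/2, 79/2]
after L5 α=5/7: [254/7, 75/7, 369/7]
→ [36, 11, 53]


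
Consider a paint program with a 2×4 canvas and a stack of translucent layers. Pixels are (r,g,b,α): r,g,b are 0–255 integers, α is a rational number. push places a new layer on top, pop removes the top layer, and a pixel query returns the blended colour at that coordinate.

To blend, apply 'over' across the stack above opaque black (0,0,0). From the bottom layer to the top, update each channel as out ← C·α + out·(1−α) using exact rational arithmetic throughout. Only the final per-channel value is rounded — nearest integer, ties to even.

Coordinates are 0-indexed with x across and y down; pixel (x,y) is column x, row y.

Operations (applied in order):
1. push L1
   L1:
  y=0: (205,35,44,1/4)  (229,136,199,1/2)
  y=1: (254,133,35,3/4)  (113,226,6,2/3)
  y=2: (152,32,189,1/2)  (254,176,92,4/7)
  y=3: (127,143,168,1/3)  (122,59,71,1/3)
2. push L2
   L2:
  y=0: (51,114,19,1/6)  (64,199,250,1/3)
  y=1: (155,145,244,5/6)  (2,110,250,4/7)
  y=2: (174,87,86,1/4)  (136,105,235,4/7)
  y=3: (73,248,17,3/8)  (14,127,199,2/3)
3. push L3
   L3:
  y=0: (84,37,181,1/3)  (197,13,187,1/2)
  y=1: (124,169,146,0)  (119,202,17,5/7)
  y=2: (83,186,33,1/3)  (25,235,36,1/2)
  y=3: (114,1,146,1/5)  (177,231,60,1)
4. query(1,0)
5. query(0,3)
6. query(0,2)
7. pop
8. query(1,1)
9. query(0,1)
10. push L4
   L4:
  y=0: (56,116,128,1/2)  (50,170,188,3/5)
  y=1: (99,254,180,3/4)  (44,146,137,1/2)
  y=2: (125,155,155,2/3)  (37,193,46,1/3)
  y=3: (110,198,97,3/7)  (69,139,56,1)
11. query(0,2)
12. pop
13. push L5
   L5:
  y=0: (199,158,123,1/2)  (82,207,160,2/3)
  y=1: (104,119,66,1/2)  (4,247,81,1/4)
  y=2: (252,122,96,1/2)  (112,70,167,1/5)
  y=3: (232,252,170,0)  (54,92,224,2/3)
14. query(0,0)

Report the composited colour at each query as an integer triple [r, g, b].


(1,0) stack=L1,L2,L3; from [0,0,0]:
after L1 α=1/2: [229/2, 68, 199/2]
after L2 α=1/3: [293/3, 335/3, 449/3]
after L3 α=1/2: [442/3, 187/3, 505/3]
→ [147, 62, 168]

query (0,3) [L1,L2,L3] — begin 0,0,0
L1 α=1/3: [127/3, 143/3, 56]
L2 α=3/8: [323/6, 2947/24, 331/8]
L3 α=1/5: [988/15, 2953/30, 623/10]
→ [66, 98, 62]

(0,2) stack=L1,L2,L3; from [0,0,0]:
after L1 α=1/2: [76, 16, 189/2]
after L2 α=1/4: [201/2, 135/4, 739/8]
after L3 α=1/3: [284/3, 169/2, 871/12]
→ [95, 84, 73]

query (1,1) [L1,L2] — begin 0,0,0
after L1 α=2/3: [226/3, 452/3, 4]
after L2 α=4/7: [234/7, 892/7, 1012/7]
rounded: [33, 127, 145]

at x=0,y=1 over L1,L2:
L1 α=3/4: [381/2, 399/4, 105/4]
L2 α=5/6: [1931/12, 3299/24, 4985/24]
rounded: [161, 137, 208]

(0,2) stack=L1,L2,L4; from [0,0,0]:
after L1 α=1/2: [76, 16, 189/2]
after L2 α=1/4: [201/2, 135/4, 739/8]
after L4 α=2/3: [701/6, 1375/12, 1073/8]
→ [117, 115, 134]

at x=0,y=0 over L1,L2,L5:
L1 α=1/4: [205/4, 35/4, 11]
L2 α=1/6: [1229/24, 631/24, 37/3]
L5 α=1/2: [6005/48, 4423/48, 203/3]
rounded: [125, 92, 68]


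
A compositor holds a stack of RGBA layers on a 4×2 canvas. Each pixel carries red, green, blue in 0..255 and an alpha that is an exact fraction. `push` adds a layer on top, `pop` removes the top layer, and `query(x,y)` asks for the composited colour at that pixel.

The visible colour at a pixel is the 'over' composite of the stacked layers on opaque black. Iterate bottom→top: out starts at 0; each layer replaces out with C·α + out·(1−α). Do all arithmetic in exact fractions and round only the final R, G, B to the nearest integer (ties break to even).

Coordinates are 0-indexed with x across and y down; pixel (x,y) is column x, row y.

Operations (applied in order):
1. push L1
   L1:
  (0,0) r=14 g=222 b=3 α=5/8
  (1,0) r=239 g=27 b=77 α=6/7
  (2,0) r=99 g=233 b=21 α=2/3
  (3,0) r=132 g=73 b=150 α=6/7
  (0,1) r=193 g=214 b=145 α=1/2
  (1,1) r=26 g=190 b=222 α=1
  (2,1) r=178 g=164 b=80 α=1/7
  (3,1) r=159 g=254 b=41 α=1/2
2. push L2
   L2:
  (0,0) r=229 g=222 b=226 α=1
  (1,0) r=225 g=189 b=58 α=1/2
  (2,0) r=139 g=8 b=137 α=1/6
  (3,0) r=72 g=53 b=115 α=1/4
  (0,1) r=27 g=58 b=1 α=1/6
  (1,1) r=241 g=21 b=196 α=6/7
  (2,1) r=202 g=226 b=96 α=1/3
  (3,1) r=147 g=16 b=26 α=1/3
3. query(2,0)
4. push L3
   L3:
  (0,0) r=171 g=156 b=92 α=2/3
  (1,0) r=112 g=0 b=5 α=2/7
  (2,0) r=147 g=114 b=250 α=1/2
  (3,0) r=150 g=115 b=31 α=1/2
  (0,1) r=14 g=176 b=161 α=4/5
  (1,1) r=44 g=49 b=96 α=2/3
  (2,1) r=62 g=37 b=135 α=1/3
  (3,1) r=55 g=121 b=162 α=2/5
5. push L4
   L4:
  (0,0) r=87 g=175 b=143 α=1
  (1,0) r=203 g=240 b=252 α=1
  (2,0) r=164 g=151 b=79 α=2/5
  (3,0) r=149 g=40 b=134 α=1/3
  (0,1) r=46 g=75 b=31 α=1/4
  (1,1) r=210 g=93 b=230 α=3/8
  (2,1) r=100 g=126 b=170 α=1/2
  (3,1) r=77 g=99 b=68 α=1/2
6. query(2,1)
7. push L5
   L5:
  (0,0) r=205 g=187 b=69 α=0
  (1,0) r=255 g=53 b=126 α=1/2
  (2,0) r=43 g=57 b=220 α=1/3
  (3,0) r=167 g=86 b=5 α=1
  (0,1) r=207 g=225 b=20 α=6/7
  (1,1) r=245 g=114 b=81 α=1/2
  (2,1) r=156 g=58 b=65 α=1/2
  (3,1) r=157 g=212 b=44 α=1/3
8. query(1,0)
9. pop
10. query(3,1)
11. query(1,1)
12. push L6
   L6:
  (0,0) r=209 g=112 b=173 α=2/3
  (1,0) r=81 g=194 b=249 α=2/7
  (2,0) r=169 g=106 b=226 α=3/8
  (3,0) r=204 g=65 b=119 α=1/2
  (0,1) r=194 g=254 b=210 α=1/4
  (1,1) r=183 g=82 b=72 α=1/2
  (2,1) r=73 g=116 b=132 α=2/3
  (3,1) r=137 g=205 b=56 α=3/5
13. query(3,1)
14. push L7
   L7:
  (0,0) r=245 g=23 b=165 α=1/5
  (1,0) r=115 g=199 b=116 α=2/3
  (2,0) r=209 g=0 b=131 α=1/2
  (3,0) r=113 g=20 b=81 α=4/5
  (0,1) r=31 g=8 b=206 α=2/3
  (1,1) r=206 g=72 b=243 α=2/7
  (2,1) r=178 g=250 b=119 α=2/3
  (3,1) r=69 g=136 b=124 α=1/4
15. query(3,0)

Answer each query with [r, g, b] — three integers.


query (2,0) [L1,L2] — begin 0,0,0
after L1 α=2/3: [66, 466/3, 14]
after L2 α=1/6: [469/6, 1177/9, 69/2]
rounded: [78, 131, 34]

query (2,1) [L1,L2,L3,L4] — begin 0,0,0
L1 α=1/7: [178/7, 164/7, 80/7]
L2 α=1/3: [590/7, 1910/21, 832/21]
L3 α=1/3: [538/7, 4597/63, 4499/63]
L4 α=1/2: [619/7, 12535/126, 15209/126]
= [88, 99, 121]

(1,0) stack=L1,L2,L3,L4,L5; from [0,0,0]:
L1 α=6/7: [1434/7, 162/7, 66]
L2 α=1/2: [3009/14, 1485/14, 62]
L3 α=2/7: [18181/98, 7425/98, 320/7]
L4 α=1: [203, 240, 252]
L5 α=1/2: [229, 293/2, 189]
= [229, 146, 189]

at x=3,y=1 over L1,L2,L3,L4:
+L1 (α=1/2) → [159/2, 127, 41/2]
+L2 (α=1/3) → [102, 90, 67/3]
+L3 (α=2/5) → [416/5, 512/5, 391/5]
+L4 (α=1/2) → [801/10, 1007/10, 731/10]
rounded: [80, 101, 73]

at x=1,y=1 over L1,L2,L3,L4:
+L1 (α=1) → [26, 190, 222]
+L2 (α=6/7) → [1472/7, 316/7, 1398/7]
+L3 (α=2/3) → [696/7, 334/7, 914/7]
+L4 (α=3/8) → [3945/28, 3623/56, 1175/7]
→ [141, 65, 168]

(3,1) stack=L1,L2,L3,L4,L6; from [0,0,0]:
+L1 (α=1/2) → [159/2, 127, 41/2]
+L2 (α=1/3) → [102, 90, 67/3]
+L3 (α=2/5) → [416/5, 512/5, 391/5]
+L4 (α=1/2) → [801/10, 1007/10, 731/10]
+L6 (α=3/5) → [2856/25, 4082/25, 1571/25]
= [114, 163, 63]

at x=3,y=0 over L1,L2,L3,L4,L6,L7:
after L1 α=6/7: [792/7, 438/7, 900/7]
after L2 α=1/4: [720/7, 1685/28, 3505/28]
after L3 α=1/2: [885/7, 4905/56, 4373/56]
after L4 α=1/3: [2813/21, 6025/84, 8125/84]
after L6 α=1/2: [7097/42, 11485/168, 18121/168]
after L7 α=4/5: [26081/210, 4985/168, 72553/840]
→ [124, 30, 86]


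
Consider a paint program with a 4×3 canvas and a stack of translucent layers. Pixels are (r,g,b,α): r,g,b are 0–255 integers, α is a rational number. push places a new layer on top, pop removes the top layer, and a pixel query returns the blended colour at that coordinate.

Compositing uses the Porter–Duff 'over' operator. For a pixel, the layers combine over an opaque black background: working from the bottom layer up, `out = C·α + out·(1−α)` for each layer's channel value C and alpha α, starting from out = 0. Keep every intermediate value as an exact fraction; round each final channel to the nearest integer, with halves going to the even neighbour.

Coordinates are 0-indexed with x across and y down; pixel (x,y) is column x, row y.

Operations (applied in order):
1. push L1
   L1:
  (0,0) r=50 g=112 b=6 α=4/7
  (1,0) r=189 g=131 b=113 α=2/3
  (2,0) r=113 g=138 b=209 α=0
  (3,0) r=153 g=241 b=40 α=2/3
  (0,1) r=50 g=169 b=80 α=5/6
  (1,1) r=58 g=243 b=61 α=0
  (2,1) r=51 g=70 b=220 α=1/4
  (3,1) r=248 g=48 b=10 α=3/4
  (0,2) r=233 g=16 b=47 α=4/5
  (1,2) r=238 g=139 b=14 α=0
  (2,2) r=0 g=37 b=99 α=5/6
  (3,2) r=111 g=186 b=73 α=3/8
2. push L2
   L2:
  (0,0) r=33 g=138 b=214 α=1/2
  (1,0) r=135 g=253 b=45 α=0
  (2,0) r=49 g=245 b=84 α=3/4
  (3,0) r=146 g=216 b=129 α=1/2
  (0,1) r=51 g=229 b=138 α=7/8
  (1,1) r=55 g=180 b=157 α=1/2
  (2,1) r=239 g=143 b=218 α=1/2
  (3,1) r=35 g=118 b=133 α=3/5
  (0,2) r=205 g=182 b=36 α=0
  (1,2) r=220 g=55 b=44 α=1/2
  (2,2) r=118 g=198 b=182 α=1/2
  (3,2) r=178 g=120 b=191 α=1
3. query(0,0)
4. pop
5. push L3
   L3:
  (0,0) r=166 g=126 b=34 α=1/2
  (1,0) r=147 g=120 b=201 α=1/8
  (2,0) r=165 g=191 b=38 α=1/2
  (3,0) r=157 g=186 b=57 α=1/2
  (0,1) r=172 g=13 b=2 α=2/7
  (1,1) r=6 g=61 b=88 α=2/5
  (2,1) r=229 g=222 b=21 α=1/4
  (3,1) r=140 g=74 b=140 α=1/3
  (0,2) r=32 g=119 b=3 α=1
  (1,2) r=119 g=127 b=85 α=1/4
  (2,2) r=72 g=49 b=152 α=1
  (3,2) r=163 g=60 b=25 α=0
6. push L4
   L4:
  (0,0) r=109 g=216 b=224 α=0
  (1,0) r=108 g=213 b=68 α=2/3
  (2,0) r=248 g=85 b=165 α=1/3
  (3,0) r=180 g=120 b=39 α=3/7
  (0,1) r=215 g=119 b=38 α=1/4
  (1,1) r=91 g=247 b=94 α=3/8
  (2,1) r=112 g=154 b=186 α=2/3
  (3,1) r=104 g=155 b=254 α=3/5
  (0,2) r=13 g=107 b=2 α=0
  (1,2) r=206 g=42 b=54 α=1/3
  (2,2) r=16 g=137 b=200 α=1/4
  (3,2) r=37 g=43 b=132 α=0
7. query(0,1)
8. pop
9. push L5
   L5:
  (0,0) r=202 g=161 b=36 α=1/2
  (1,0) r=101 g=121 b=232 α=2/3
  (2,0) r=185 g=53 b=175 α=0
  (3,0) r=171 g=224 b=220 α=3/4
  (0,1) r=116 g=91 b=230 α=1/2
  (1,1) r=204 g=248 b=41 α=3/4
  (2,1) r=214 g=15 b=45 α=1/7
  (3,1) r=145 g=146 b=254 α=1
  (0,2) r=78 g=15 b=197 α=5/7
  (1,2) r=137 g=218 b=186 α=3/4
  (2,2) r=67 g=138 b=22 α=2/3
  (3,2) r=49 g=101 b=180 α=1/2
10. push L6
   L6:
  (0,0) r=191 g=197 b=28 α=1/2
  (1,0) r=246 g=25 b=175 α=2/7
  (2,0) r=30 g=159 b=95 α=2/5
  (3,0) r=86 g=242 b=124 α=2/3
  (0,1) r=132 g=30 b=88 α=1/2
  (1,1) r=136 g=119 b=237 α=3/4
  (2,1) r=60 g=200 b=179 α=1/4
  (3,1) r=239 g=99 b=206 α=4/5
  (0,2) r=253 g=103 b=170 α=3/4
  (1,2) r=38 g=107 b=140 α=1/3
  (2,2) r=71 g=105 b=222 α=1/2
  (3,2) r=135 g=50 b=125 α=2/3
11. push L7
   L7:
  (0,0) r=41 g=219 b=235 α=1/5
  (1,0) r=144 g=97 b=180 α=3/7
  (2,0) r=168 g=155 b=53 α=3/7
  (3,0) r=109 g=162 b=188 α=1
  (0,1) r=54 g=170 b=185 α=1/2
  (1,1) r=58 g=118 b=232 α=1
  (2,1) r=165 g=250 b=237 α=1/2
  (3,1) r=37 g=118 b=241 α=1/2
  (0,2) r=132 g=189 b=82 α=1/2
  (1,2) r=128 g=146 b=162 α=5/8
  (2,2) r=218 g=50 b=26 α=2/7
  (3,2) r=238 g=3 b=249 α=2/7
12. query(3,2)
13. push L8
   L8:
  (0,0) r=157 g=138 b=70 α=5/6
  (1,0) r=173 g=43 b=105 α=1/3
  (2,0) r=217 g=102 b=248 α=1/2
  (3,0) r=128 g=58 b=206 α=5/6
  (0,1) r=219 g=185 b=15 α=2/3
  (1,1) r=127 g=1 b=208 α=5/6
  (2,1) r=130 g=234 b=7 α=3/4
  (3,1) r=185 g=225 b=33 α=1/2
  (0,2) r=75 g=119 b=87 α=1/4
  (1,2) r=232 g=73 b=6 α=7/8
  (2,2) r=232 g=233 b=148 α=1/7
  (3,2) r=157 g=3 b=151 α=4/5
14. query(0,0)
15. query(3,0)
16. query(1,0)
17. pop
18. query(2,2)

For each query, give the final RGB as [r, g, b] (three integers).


at x=0,y=0 over L1,L2:
L1 α=4/7: [200/7, 64, 24/7]
L2 α=1/2: [431/14, 101, 761/7]
= [31, 101, 109]

(0,1) stack=L1,L3,L4; from [0,0,0]:
+L1 (α=5/6) → [125/3, 845/6, 200/3]
+L3 (α=2/7) → [1657/21, 4381/42, 1012/21]
+L4 (α=1/4) → [1581/14, 6047/56, 639/14]
→ [113, 108, 46]

at x=3,y=2 over L1,L3,L5,L6,L7:
after L1 α=3/8: [333/8, 279/4, 219/8]
after L3 α=0: [333/8, 279/4, 219/8]
after L5 α=1/2: [725/16, 683/8, 1659/16]
after L6 α=2/3: [5045/48, 1483/24, 5659/48]
after L7 α=2/7: [48073/336, 7559/168, 7457/48]
→ [143, 45, 155]

(0,0) stack=L1,L3,L5,L6,L7,L8; from [0,0,0]:
L1 α=4/7: [200/7, 64, 24/7]
L3 α=1/2: [681/7, 95, 131/7]
L5 α=1/2: [2095/14, 128, 383/14]
L6 α=1/2: [4769/28, 325/2, 775/28]
L7 α=1/5: [5056/35, 869/5, 484/7]
L8 α=5/6: [32531/210, 4319/30, 489/7]
rounded: [155, 144, 70]

(3,0) stack=L1,L3,L5,L6,L7,L8; from [0,0,0]:
L1 α=2/3: [102, 482/3, 80/3]
L3 α=1/2: [259/2, 520/3, 251/6]
L5 α=3/4: [1285/8, 634/3, 4211/24]
L6 α=2/3: [887/8, 2086/9, 10163/72]
L7 α=1: [109, 162, 188]
L8 α=5/6: [749/6, 226/3, 203]
rounded: [125, 75, 203]

(1,0) stack=L1,L3,L5,L6,L7,L8; from [0,0,0]:
L1 α=2/3: [126, 262/3, 226/3]
L3 α=1/8: [1029/8, 1097/12, 2185/24]
L5 α=2/3: [2645/24, 4001/36, 13321/72]
L6 α=2/7: [25033/168, 3115/36, 13115/72]
L7 α=3/7: [43177/294, 5734/63, 22835/126]
L8 α=1/3: [68608/441, 14177/189, 29450/189]
= [156, 75, 156]

at x=2,y=2 over L1,L3,L5,L6,L7:
L1 α=5/6: [0, 185/6, 165/2]
L3 α=1: [72, 49, 152]
L5 α=2/3: [206/3, 325/3, 196/3]
L6 α=1/2: [419/6, 320/3, 431/3]
L7 α=2/7: [673/6, 1900/21, 2311/21]
rounded: [112, 90, 110]


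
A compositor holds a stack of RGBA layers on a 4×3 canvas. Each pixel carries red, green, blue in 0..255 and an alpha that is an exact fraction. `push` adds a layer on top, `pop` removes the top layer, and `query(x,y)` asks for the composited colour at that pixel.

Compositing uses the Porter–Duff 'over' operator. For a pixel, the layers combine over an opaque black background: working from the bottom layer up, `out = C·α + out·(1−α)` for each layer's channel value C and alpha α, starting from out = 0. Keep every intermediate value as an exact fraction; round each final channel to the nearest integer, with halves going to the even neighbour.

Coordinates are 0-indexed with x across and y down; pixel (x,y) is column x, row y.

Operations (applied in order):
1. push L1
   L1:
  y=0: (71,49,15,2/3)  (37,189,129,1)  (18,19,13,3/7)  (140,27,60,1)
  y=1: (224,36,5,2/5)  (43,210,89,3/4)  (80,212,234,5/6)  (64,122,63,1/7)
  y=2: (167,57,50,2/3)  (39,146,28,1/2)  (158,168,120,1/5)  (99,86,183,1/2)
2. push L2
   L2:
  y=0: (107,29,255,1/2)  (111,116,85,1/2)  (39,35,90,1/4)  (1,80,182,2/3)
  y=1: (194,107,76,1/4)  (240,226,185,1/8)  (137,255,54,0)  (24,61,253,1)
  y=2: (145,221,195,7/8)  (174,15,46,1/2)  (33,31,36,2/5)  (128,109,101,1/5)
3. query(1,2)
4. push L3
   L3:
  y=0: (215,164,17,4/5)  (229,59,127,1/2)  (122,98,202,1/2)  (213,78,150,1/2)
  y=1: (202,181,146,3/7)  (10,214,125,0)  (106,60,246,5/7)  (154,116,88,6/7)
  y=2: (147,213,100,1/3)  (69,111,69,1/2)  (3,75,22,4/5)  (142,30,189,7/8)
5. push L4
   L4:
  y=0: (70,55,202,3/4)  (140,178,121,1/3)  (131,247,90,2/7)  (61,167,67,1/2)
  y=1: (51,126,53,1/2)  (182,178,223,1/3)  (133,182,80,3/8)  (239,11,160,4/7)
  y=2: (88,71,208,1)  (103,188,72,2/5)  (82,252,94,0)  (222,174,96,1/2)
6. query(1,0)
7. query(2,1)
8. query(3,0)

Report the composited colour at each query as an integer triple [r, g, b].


query (1,2) [L1,L2] — begin 0,0,0
L1 α=1/2: [39/2, 73, 14]
L2 α=1/2: [387/4, 44, 30]
= [97, 44, 30]

query (1,0) [L1,L2,L3,L4] — begin 0,0,0
after L1 α=1: [37, 189, 129]
after L2 α=1/2: [74, 305/2, 107]
after L3 α=1/2: [303/2, 423/4, 117]
after L4 α=1/3: [443/3, 779/6, 355/3]
rounded: [148, 130, 118]

at x=2,y=1 over L1,L2,L3,L4:
+L1 (α=5/6) → [200/3, 530/3, 195]
+L2 (α=0) → [200/3, 530/3, 195]
+L3 (α=5/7) → [1990/21, 280/3, 1620/7]
+L4 (α=3/8) → [18329/168, 1519/12, 2445/14]
= [109, 127, 175]

(3,0) stack=L1,L2,L3,L4; from [0,0,0]:
+L1 (α=1) → [140, 27, 60]
+L2 (α=2/3) → [142/3, 187/3, 424/3]
+L3 (α=1/2) → [781/6, 421/6, 437/3]
+L4 (α=1/2) → [1147/12, 1423/12, 319/3]
= [96, 119, 106]


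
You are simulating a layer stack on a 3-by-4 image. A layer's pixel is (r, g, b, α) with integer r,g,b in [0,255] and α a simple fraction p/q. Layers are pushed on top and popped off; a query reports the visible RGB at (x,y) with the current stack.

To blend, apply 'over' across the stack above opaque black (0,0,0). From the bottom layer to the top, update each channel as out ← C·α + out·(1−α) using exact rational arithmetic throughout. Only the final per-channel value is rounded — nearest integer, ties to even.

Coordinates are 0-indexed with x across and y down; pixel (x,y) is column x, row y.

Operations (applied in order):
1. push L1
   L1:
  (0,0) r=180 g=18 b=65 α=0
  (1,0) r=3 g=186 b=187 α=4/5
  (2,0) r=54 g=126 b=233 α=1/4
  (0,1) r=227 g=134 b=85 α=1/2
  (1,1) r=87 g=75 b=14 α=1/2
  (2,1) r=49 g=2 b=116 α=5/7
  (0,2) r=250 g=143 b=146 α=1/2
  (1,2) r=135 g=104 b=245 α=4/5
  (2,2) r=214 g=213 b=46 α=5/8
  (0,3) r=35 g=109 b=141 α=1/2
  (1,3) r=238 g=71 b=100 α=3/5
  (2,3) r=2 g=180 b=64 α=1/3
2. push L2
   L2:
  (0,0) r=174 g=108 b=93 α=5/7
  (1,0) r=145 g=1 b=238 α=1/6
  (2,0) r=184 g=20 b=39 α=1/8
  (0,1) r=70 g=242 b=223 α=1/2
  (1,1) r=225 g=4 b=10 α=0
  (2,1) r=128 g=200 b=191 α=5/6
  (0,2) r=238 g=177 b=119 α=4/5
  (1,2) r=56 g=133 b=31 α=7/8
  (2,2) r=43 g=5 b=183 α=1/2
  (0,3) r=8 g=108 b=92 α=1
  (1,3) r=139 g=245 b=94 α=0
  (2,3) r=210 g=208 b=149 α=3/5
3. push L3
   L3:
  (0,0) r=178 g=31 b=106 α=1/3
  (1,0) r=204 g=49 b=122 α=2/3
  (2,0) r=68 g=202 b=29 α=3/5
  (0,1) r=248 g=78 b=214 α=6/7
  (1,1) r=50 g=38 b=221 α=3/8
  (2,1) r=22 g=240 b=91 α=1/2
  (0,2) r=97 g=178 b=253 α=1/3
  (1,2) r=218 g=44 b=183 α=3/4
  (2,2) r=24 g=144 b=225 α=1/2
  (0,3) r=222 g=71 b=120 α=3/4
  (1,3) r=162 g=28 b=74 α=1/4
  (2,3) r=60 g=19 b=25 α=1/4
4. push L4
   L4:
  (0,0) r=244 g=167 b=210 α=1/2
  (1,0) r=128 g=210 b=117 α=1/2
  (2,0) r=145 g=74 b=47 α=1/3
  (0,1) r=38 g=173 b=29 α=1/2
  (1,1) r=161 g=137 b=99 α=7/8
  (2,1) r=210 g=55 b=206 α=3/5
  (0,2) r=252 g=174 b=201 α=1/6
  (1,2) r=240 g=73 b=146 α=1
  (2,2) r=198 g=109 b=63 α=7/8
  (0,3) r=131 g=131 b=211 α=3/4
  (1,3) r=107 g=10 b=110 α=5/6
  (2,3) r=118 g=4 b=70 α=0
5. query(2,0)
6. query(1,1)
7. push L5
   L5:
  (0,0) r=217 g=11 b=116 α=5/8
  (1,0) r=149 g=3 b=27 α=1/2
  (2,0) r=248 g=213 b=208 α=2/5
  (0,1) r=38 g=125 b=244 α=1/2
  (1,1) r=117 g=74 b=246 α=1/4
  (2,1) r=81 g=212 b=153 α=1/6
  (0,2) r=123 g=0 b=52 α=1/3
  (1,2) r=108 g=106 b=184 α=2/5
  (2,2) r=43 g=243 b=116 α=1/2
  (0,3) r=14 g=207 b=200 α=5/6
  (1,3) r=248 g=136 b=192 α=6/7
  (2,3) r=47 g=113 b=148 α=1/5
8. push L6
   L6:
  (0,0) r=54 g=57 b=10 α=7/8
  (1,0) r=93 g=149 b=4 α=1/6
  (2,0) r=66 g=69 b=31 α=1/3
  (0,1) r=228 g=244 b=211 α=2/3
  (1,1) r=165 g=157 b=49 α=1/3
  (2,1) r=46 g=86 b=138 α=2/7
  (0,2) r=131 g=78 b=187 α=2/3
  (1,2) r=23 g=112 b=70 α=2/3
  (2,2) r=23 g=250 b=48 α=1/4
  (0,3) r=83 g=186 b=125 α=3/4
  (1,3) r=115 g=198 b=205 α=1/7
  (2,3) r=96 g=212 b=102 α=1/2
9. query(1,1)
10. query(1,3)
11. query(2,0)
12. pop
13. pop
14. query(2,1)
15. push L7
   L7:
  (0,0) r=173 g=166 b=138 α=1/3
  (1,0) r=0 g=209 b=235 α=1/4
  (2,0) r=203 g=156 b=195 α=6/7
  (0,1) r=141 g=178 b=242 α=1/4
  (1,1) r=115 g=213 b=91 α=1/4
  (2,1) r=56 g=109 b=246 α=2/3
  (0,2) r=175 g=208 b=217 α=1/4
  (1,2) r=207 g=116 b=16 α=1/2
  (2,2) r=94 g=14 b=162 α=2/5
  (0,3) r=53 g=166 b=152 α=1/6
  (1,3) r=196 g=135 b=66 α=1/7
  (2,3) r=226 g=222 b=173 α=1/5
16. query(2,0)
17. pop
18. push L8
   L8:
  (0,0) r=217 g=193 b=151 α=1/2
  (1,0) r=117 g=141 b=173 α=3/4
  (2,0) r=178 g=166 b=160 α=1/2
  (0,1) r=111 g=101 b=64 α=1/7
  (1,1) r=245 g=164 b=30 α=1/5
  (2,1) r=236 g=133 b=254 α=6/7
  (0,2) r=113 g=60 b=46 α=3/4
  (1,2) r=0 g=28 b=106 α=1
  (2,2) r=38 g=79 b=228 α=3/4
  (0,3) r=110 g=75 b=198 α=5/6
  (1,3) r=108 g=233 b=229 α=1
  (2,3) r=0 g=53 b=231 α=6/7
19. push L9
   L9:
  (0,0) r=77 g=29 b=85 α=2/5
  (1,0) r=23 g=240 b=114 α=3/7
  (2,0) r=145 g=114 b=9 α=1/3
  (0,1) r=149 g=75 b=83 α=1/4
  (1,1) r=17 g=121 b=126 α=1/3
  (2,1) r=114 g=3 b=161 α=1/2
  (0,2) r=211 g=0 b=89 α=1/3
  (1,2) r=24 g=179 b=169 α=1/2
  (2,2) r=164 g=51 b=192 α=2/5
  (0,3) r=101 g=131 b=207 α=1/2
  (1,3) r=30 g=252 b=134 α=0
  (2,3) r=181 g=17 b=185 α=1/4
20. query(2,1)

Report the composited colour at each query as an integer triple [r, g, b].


at x=2,y=0 over L1,L2,L3,L4:
+L1 (α=1/4) → [27/2, 63/2, 233/4]
+L2 (α=1/8) → [557/16, 481/16, 1787/32]
+L3 (α=3/5) → [2189/40, 5329/40, 3179/80]
+L4 (α=1/3) → [5089/60, 6809/60, 5059/120]
= [85, 113, 42]

at x=1,y=1 over L1,L2,L3,L4:
+L1 (α=1/2) → [87/2, 75/2, 7]
+L2 (α=0) → [87/2, 75/2, 7]
+L3 (α=3/8) → [735/16, 603/16, 349/4]
+L4 (α=7/8) → [18767/128, 15947/128, 3121/32]
= [147, 125, 98]

(1,1) stack=L1,L2,L3,L4,L5,L6; from [0,0,0]:
L1 α=1/2: [87/2, 75/2, 7]
L2 α=0: [87/2, 75/2, 7]
L3 α=3/8: [735/16, 603/16, 349/4]
L4 α=7/8: [18767/128, 15947/128, 3121/32]
L5 α=1/4: [71277/512, 57313/512, 17235/128]
L6 α=1/3: [37839/256, 97505/768, 20371/192]
= [148, 127, 106]

at x=1,y=3 over L1,L2,L3,L4,L5,L6:
L1 α=3/5: [714/5, 213/5, 60]
L2 α=0: [714/5, 213/5, 60]
L3 α=1/4: [738/5, 779/20, 127/2]
L4 α=5/6: [3413/30, 593/40, 409/4]
L5 α=6/7: [48053/210, 33233/280, 5017/28]
L6 α=1/7: [52078/245, 127419/980, 17921/98]
rounded: [213, 130, 183]

at x=2,y=0 over L1,L2,L3,L4,L5,L6:
L1 α=1/4: [27/2, 63/2, 233/4]
L2 α=1/8: [557/16, 481/16, 1787/32]
L3 α=3/5: [2189/40, 5329/40, 3179/80]
L4 α=1/3: [5089/60, 6809/60, 5059/120]
L5 α=2/5: [15009/100, 15329/100, 21699/200]
L6 α=1/3: [6103/50, 18779/150, 24799/300]
rounded: [122, 125, 83]

query (2,1) [L1,L2,L3,L4] — begin 0,0,0
+L1 (α=5/7) → [35, 10/7, 580/7]
+L2 (α=5/6) → [225/2, 3505/21, 7265/42]
+L3 (α=1/2) → [269/4, 8545/42, 11087/84]
+L4 (α=3/5) → [1529/10, 2402/21, 37043/210]
= [153, 114, 176]

(2,0) stack=L1,L2,L3,L4,L7; from [0,0,0]:
after L1 α=1/4: [27/2, 63/2, 233/4]
after L2 α=1/8: [557/16, 481/16, 1787/32]
after L3 α=3/5: [2189/40, 5329/40, 3179/80]
after L4 α=1/3: [5089/60, 6809/60, 5059/120]
after L7 α=6/7: [11167/60, 62969/420, 145459/840]
= [186, 150, 173]

at x=2,y=1 over L1,L2,L3,L4,L8,L9:
L1 α=5/7: [35, 10/7, 580/7]
L2 α=5/6: [225/2, 3505/21, 7265/42]
L3 α=1/2: [269/4, 8545/42, 11087/84]
L4 α=3/5: [1529/10, 2402/21, 37043/210]
L8 α=6/7: [15689/70, 19160/147, 357083/1470]
L9 α=1/2: [23669/140, 19601/294, 593753/2940]
rounded: [169, 67, 202]


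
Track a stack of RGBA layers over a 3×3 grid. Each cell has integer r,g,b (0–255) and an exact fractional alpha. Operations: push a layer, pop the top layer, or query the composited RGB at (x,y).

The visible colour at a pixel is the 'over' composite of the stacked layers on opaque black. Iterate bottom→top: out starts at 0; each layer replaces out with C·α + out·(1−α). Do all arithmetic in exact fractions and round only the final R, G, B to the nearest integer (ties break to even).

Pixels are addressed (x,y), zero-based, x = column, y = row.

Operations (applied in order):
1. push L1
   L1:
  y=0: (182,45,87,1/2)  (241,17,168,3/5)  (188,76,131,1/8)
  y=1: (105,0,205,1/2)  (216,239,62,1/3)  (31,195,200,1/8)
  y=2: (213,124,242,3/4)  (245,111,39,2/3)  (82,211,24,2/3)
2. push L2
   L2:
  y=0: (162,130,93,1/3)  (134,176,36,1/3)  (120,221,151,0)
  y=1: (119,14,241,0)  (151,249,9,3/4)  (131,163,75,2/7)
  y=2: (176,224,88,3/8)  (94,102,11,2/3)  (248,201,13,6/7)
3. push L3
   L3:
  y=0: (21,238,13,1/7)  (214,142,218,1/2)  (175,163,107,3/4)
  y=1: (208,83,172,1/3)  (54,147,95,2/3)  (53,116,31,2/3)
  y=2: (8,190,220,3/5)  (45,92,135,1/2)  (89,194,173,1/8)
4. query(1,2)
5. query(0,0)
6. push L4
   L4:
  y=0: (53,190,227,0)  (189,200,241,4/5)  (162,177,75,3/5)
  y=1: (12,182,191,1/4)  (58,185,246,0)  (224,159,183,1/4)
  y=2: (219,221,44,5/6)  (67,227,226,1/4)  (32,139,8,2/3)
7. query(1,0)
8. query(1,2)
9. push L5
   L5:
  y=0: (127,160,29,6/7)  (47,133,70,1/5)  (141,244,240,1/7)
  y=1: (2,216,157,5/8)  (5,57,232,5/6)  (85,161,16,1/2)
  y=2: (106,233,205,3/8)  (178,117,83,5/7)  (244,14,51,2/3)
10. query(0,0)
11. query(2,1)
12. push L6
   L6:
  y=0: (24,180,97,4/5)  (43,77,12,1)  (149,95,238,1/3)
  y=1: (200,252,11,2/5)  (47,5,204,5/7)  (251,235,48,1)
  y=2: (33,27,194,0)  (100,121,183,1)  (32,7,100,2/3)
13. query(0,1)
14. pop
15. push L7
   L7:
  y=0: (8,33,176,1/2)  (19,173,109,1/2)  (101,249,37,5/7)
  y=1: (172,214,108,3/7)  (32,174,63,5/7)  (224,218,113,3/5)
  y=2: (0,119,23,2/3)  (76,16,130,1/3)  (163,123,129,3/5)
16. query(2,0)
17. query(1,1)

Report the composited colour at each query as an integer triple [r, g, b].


query (1,2) [L1,L2,L3] — begin 0,0,0
L1 α=2/3: [490/3, 74, 26]
L2 α=2/3: [1054/9, 278/3, 16]
L3 α=1/2: [1459/18, 277/3, 151/2]
= [81, 92, 76]

at x=0,y=0 over L1,L2,L3:
L1 α=1/2: [91, 45/2, 87/2]
L2 α=1/3: [344/3, 175/3, 60]
L3 α=1/7: [709/7, 84, 373/7]
rounded: [101, 84, 53]

(1,0) stack=L1,L2,L3,L4; from [0,0,0]:
+L1 (α=3/5) → [723/5, 51/5, 504/5]
+L2 (α=1/3) → [2116/15, 982/15, 396/5]
+L3 (α=1/2) → [2663/15, 1556/15, 743/5]
+L4 (α=4/5) → [14003/75, 13556/75, 5563/25]
rounded: [187, 181, 223]

(1,2) stack=L1,L2,L3,L4; from [0,0,0]:
+L1 (α=2/3) → [490/3, 74, 26]
+L2 (α=2/3) → [1054/9, 278/3, 16]
+L3 (α=1/2) → [1459/18, 277/3, 151/2]
+L4 (α=1/4) → [1861/24, 126, 905/8]
rounded: [78, 126, 113]

at x=0,y=0 over L1,L2,L3,L4,L5:
+L1 (α=1/2) → [91, 45/2, 87/2]
+L2 (α=1/3) → [344/3, 175/3, 60]
+L3 (α=1/7) → [709/7, 84, 373/7]
+L4 (α=0) → [709/7, 84, 373/7]
+L5 (α=6/7) → [6043/49, 1044/7, 1591/49]
= [123, 149, 32]

at x=2,y=1 over L1,L2,L3,L4,L5:
after L1 α=1/8: [31/8, 195/8, 25]
after L2 α=2/7: [2251/56, 3583/56, 275/7]
after L3 α=2/3: [2729/56, 5525/56, 709/21]
after L4 α=1/4: [20731/224, 25479/224, 995/14]
after L5 α=1/2: [39771/448, 61543/448, 1219/28]
→ [89, 137, 44]

(0,1) stack=L1,L2,L3,L4,L5,L6; from [0,0,0]:
after L1 α=1/2: [105/2, 0, 205/2]
after L2 α=0: [105/2, 0, 205/2]
after L3 α=1/3: [313/3, 83/3, 377/3]
after L4 α=1/4: [325/4, 265/4, 142]
after L5 α=5/8: [1015/32, 5115/32, 1211/8]
after L6 α=2/5: [3169/32, 31473/160, 3809/40]
= [99, 197, 95]

(2,0) stack=L1,L2,L3,L4,L5,L7; from [0,0,0]:
+L1 (α=1/8) → [47/2, 19/2, 131/8]
+L2 (α=0) → [47/2, 19/2, 131/8]
+L3 (α=3/4) → [1097/8, 997/8, 2699/32]
+L4 (α=3/5) → [3041/20, 3121/20, 6299/80]
+L5 (α=1/7) → [10533/70, 11803/70, 4071/40]
+L7 (α=5/7) → [28208/245, 55378/245, 7771/140]
= [115, 226, 56]

at x=1,y=1 over L1,L2,L3,L4,L5,L7:
+L1 (α=1/3) → [72, 239/3, 62/3]
+L2 (α=3/4) → [525/4, 620/3, 143/12]
+L3 (α=2/3) → [319/4, 1502/9, 2423/36]
+L4 (α=0) → [319/4, 1502/9, 2423/36]
+L5 (α=5/6) → [419/24, 4067/54, 44183/216]
+L7 (α=5/7) → [2339/84, 27557/189, 78203/756]
rounded: [28, 146, 103]


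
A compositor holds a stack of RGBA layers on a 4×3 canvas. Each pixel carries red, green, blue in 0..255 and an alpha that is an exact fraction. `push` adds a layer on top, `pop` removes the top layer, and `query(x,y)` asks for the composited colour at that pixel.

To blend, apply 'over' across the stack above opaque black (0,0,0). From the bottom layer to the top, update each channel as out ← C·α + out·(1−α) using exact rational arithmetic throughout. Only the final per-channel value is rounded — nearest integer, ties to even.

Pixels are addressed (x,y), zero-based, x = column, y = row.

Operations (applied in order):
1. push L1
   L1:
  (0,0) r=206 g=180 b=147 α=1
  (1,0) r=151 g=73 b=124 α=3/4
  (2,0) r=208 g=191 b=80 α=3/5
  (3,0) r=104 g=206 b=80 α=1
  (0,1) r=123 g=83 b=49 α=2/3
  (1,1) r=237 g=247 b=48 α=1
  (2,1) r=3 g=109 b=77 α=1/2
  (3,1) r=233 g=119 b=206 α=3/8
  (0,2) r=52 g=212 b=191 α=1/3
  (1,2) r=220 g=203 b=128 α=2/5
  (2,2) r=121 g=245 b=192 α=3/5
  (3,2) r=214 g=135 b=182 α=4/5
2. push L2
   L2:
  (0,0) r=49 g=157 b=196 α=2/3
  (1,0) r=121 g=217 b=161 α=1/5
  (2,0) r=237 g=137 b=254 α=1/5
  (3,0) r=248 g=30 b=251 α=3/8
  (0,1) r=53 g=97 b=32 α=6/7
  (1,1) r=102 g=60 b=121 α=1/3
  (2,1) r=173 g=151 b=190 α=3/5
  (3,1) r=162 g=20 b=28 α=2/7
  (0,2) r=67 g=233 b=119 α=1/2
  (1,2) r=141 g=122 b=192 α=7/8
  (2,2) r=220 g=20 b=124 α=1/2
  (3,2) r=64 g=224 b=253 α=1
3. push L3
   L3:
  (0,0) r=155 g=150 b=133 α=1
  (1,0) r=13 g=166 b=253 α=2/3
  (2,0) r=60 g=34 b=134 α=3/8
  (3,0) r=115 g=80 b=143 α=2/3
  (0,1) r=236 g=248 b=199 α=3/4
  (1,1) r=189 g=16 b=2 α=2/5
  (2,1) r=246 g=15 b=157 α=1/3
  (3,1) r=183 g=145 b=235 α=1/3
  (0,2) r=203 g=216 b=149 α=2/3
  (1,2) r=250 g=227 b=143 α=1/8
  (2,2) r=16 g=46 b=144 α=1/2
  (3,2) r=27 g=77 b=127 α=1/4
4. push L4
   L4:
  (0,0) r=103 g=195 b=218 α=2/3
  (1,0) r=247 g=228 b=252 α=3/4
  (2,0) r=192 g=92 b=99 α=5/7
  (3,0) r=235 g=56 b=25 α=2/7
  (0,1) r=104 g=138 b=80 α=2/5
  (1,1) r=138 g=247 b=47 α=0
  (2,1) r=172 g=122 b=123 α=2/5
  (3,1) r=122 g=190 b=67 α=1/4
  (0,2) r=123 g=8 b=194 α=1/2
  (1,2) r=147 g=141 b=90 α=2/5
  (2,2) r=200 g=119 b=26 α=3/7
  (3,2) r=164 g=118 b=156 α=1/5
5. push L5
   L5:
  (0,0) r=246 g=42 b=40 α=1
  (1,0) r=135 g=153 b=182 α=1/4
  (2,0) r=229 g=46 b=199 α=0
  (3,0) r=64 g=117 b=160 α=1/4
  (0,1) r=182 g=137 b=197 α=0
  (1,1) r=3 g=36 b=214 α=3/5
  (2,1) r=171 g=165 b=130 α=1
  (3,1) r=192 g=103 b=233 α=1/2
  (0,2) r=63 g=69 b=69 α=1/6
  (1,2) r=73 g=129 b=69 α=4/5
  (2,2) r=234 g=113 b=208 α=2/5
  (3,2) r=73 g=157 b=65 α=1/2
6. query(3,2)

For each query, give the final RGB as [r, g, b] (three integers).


(3,2) stack=L1,L2,L3,L4,L5; from [0,0,0]:
after L1 α=4/5: [856/5, 108, 728/5]
after L2 α=1: [64, 224, 253]
after L3 α=1/4: [219/4, 749/4, 443/2]
after L4 α=1/5: [383/5, 867/5, 1042/5]
after L5 α=1/2: [374/5, 826/5, 1367/10]
rounded: [75, 165, 137]


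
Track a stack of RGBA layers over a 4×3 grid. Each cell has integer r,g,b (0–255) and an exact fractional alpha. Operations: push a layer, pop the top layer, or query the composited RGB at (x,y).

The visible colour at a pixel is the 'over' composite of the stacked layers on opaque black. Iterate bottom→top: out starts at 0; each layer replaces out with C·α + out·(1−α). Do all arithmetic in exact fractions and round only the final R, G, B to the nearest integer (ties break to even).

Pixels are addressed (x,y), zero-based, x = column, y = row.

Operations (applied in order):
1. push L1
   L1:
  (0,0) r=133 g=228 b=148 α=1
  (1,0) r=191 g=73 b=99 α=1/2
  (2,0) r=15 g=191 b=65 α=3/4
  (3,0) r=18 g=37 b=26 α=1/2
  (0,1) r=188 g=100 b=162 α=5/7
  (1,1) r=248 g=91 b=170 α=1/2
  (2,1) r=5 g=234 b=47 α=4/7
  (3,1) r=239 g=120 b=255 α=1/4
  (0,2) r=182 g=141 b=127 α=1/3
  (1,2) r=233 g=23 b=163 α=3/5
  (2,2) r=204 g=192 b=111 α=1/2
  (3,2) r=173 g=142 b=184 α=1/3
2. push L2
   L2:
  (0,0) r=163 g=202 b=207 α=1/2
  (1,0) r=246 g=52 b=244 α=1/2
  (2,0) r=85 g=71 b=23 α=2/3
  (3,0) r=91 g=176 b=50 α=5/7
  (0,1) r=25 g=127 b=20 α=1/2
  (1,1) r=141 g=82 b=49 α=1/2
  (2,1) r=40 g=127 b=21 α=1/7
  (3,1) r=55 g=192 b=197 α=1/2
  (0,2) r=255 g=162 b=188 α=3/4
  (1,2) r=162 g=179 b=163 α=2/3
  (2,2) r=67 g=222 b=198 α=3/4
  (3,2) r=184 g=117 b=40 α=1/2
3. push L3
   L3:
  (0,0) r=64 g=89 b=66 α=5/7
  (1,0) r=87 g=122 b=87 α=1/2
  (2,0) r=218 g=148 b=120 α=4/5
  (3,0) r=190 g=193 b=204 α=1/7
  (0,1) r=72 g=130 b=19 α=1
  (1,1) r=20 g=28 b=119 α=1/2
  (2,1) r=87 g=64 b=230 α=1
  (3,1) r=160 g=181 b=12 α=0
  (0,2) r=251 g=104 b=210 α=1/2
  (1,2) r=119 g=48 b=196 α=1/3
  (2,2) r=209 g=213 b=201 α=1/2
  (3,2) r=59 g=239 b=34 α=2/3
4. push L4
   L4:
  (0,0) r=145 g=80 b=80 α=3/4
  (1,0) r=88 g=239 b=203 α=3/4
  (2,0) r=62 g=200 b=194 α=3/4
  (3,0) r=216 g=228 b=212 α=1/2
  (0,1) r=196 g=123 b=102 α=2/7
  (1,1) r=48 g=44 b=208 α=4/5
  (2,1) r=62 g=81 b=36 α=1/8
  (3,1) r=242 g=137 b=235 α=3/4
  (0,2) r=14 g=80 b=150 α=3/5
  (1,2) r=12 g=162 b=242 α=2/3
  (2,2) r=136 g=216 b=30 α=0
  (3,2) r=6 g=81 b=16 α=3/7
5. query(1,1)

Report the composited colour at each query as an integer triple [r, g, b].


query (1,1) [L1,L2,L3,L4] — begin 0,0,0
after L1 α=1/2: [124, 91/2, 85]
after L2 α=1/2: [265/2, 255/4, 67]
after L3 α=1/2: [305/4, 367/8, 93]
after L4 α=4/5: [1073/20, 355/8, 185]
= [54, 44, 185]
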